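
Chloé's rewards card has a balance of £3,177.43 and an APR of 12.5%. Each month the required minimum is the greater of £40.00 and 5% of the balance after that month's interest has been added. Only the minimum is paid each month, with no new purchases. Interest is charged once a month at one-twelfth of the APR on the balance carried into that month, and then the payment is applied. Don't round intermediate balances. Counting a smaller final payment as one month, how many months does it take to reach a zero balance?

57 months

Monthly rate r = 12.5%/12 = 1.04167% = 0.0104167.
While 5% of the post-interest balance exceeds £40.00, each month B ← (B·(1+r))·(1 − 0.05), i.e. B shrinks by the factor (1+r)·0.95 = 0.9599.
This holds for months 1–34. Entering month 35 the balance is £790.12; 5% of the post-interest balance is now below £40.00, so the flat £40.00 minimum applies from here.
From month 35 a fixed £40.00 at rate r clears £790.12 in 23 more payments. Total: 34 + 23 = 57 months.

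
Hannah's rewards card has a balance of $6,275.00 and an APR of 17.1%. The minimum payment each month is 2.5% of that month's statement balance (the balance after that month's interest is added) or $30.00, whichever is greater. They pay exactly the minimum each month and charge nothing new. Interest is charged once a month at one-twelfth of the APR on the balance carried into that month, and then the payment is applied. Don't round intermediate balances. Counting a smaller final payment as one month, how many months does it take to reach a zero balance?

208 months

Monthly rate r = 17.1%/12 = 1.425% = 0.01425.
While 2.5% of the post-interest balance exceeds $30.00, each month B ← (B·(1+r))·(1 − 0.025), i.e. B shrinks by the factor (1+r)·0.975 = 0.98889.
This holds for months 1–150. Entering month 151 the balance is $1,175.06; 2.5% of the post-interest balance is now below $30.00, so the flat $30.00 minimum applies from here.
From month 151 a fixed $30.00 at rate r clears $1,175.06 in 58 more payments. Total: 150 + 58 = 208 months.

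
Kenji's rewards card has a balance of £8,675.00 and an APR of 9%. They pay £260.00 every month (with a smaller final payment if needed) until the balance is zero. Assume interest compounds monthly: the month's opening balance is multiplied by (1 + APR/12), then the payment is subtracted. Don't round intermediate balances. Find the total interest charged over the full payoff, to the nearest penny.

Monthly rate r = 9%/12 = 0.75% = 0.0075.
Payoff takes n = ⌈−ln(1 − rB₀/P)/ln(1+r)⌉ = ⌈38.544⌉ = 39 payments; the last is £141.73.
Total paid = 38·£260.00 + £141.73 = £10,021.73.
Total interest = total paid − principal = £10,021.73 − £8,675.00 = £1,346.73.

£1,346.73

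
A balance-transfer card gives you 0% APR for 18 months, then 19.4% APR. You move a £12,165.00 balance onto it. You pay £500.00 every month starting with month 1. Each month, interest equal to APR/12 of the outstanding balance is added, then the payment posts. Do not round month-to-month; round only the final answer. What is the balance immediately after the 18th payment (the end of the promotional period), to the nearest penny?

Promo months 1–18 at r₀ = 0%/12 = 0; months 19+ at r₁ = 19.4%/12 = 0.0161667.
After month 18 (no interest yet): B = £12,165.00 − 18·£500.00 = £3,165.00.

£3,165.00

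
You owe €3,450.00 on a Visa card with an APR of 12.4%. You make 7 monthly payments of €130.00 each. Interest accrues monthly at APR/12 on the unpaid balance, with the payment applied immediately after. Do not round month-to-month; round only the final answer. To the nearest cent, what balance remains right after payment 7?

€2,768.72

Monthly rate r = 12.4%/12 = 1.03333% = 0.0103333.
Each month: B ← B·(1+r) − €130.00.
Month 1: interest €35.65; balance after payment €3,355.65.
Month 2: interest €34.68; balance after payment €3,260.33.
Month 3: interest €33.69; balance after payment €3,164.02.
Month 4: interest €32.69; balance after payment €3,066.71.
Month 5: interest €31.69; balance after payment €2,968.40.
Month 6: interest €30.67; balance after payment €2,869.07.
Month 7: interest €29.65; balance after payment €2,768.72.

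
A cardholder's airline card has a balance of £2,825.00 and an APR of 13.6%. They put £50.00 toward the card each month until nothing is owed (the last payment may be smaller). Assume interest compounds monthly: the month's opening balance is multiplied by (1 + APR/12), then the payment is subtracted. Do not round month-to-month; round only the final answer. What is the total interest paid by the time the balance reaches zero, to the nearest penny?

Monthly rate r = 13.6%/12 = 1.13333% = 0.0113333.
Payoff takes n = ⌈−ln(1 − rB₀/P)/ln(1+r)⌉ = ⌈90.738⌉ = 91 payments; the last is £36.94.
Total paid = 90·£50.00 + £36.94 = £4,536.94.
Total interest = total paid − principal = £4,536.94 − £2,825.00 = £1,711.94.

£1,711.94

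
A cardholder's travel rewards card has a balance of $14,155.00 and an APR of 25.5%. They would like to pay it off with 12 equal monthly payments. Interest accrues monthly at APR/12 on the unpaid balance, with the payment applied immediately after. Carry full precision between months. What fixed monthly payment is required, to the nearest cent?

Monthly rate r = 25.5%/12 = 2.125% = 0.02125.
Level-payment amortization: P = B₀·r / (1 − (1+r)^(−n)) = 14155.00·0.02125 / (1 − 1.02125^(−12)).
Denominator 1 − (1+r)^(−12) = 0.223010472.
P = 300.794 / 0.223010472 ≈ 1348.79.

$1,348.79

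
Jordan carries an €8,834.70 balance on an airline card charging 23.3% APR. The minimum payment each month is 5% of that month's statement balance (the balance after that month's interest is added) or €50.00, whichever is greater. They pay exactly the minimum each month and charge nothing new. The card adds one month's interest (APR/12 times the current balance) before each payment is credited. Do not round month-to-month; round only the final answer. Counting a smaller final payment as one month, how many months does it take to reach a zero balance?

94 months

Monthly rate r = 23.3%/12 = 1.94167% = 0.0194167.
While 5% of the post-interest balance exceeds €50.00, each month B ← (B·(1+r))·(1 − 0.05), i.e. B shrinks by the factor (1+r)·0.95 = 0.96845.
This holds for months 1–69. Entering month 70 the balance is €966.92; 5% of the post-interest balance is now below €50.00, so the flat €50.00 minimum applies from here.
From month 70 a fixed €50.00 at rate r clears €966.92 in 25 more payments. Total: 69 + 25 = 94 months.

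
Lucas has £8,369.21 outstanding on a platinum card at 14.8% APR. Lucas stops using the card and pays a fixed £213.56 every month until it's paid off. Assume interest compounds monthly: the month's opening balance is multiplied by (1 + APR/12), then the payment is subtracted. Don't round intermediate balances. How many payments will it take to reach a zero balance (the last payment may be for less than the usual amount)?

Monthly rate r = 14.8%/12 = 1.23333% = 0.0123333.
Recurrence: B ← B·(1+r) − £213.56.
Month 1: interest £103.22; balance after payment £8,258.87.
Month 2: interest £101.86; balance after payment £8,147.17.
Closed form: n = −ln(1 − rB₀/P)/ln(1+r) = −ln(0.51667)/ln(1.01233) ≈ 53.872, so the balance reaches zero during payment 54.

54 payments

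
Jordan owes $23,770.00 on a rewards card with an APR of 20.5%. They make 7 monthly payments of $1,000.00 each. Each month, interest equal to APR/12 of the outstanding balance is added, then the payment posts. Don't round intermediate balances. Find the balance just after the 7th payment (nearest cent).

Monthly rate r = 20.5%/12 = 1.70833% = 0.0170833.
Each month: B ← B·(1+r) − $1,000.00.
Month 1: interest $406.07; balance after payment $23,176.07.
Month 2: interest $395.92; balance after payment $22,572.00.
Month 3: interest $385.60; balance after payment $21,957.60.
Month 4: interest $375.11; balance after payment $21,332.71.
Month 5: interest $364.43; balance after payment $20,697.14.
Month 6: interest $353.58; balance after payment $20,050.72.
Month 7: interest $342.53; balance after payment $19,393.25.

$19,393.25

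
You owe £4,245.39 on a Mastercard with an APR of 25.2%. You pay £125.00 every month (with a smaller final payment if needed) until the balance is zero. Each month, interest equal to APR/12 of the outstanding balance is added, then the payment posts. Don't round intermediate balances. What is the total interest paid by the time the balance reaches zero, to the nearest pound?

Monthly rate r = 25.2%/12 = 2.1% = 0.021.
Payoff takes n = ⌈−ln(1 − rB₀/P)/ln(1+r)⌉ = ⌈60.101⌉ = 61 payments; the last is £12.79.
Total paid = 60·£125.00 + £12.79 = £7,512.79.
Total interest = total paid − principal = £7,512.79 − £4,245.39 = £3,267.40.

£3,267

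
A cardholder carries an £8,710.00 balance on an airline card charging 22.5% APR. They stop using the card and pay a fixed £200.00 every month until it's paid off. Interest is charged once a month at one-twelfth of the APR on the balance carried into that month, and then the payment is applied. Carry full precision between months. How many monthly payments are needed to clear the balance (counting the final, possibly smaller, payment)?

92 months

Monthly rate r = 22.5%/12 = 1.875% = 0.01875.
Recurrence: B ← B·(1+r) − £200.00.
Month 1: interest £163.31; balance after payment £8,673.31.
Month 2: interest £162.62; balance after payment £8,635.94.
Closed form: n = −ln(1 − rB₀/P)/ln(1+r) = −ln(0.18344)/ln(1.01875) ≈ 91.292, so the balance reaches zero during payment 92.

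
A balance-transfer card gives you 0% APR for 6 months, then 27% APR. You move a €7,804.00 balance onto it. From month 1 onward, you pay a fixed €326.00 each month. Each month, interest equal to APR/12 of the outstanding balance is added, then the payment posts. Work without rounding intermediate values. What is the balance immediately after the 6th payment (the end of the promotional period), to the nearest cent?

Promo months 1–6 at r₀ = 0%/12 = 0; months 7+ at r₁ = 27%/12 = 0.0225.
After month 6 (no interest yet): B = €7,804.00 − 6·€326.00 = €5,848.00.

€5,848.00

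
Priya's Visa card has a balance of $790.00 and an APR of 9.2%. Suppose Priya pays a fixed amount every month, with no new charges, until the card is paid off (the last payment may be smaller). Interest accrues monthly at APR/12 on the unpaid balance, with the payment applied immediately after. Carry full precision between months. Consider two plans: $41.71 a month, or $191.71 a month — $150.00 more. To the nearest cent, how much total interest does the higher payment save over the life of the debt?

Monthly rate r = 9.2%/12 = 0.766667% = 0.00766667.
At $41.71/mo: n = ⌈−ln(1 − rB₀/P)/ln(1+r)⌉ = 21 payments (last $22.70); total interest = total paid − $790.00 = $66.90.
At $191.71/mo: 5 payments (last $39.10); total interest $15.94.
Interest saved = $66.90 − $15.94 = $50.96.

$50.96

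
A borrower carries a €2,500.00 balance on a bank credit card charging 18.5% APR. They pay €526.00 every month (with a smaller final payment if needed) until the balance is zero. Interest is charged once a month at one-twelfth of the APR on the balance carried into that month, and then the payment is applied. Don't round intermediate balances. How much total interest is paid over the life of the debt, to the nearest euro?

Monthly rate r = 18.5%/12 = 1.54167% = 0.0154167.
Payoff takes n = ⌈−ln(1 − rB₀/P)/ln(1+r)⌉ = ⌈4.974⌉ = 5 payments; the last is €512.39.
Total paid = 4·€526.00 + €512.39 = €2,616.39.
Total interest = total paid − principal = €2,616.39 − €2,500.00 = €116.39.

€116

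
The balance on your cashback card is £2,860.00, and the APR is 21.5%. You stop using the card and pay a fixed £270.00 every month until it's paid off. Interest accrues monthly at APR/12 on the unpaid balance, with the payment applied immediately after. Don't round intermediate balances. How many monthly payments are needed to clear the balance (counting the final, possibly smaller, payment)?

Monthly rate r = 21.5%/12 = 1.79167% = 0.0179167.
Recurrence: B ← B·(1+r) − £270.00.
Month 1: interest £51.24; balance after payment £2,641.24.
Month 2: interest £47.32; balance after payment £2,418.56.
Closed form: n = −ln(1 − rB₀/P)/ln(1+r) = −ln(0.81022)/ln(1.01792) ≈ 11.851, so the balance reaches zero during payment 12.

12 months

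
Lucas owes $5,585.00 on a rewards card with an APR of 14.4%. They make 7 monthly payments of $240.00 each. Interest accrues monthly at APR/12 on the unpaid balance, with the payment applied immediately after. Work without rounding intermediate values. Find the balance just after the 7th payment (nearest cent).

Monthly rate r = 14.4%/12 = 1.2% = 0.012.
Each month: B ← B·(1+r) − $240.00.
Month 1: interest $67.02; balance after payment $5,412.02.
Month 2: interest $64.94; balance after payment $5,236.96.
Month 3: interest $62.84; balance after payment $5,059.81.
Month 4: interest $60.72; balance after payment $4,880.53.
Month 5: interest $58.57; balance after payment $4,699.09.
Month 6: interest $56.39; balance after payment $4,515.48.
Month 7: interest $54.19; balance after payment $4,329.67.

$4,329.67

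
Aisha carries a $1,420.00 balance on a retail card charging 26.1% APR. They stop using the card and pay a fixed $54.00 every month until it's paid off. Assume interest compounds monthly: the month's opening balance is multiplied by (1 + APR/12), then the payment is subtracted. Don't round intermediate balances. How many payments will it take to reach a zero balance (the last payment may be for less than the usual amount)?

Monthly rate r = 26.1%/12 = 2.175% = 0.02175.
Recurrence: B ← B·(1+r) − $54.00.
Month 1: interest $30.89; balance after payment $1,396.88.
Month 2: interest $30.38; balance after payment $1,373.27.
Closed form: n = −ln(1 − rB₀/P)/ln(1+r) = −ln(0.42806)/ln(1.02175) ≈ 39.434, so the balance reaches zero during payment 40.

40 months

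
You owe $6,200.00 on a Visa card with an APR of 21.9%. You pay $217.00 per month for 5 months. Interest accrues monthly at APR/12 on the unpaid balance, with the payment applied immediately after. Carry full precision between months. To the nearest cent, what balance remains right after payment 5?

$5,661.45

Monthly rate r = 21.9%/12 = 1.825% = 0.01825.
Each month: B ← B·(1+r) − $217.00.
Month 1: interest $113.15; balance after payment $6,096.15.
Month 2: interest $111.25; balance after payment $5,990.40.
Month 3: interest $109.32; balance after payment $5,882.73.
Month 4: interest $107.36; balance after payment $5,773.09.
Month 5: interest $105.36; balance after payment $5,661.45.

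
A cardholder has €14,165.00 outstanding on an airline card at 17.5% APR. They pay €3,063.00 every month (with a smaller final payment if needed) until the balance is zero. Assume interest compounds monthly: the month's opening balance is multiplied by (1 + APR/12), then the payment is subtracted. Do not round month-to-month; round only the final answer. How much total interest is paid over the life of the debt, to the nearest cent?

Monthly rate r = 17.5%/12 = 1.45833% = 0.0145833.
Payoff takes n = ⌈−ln(1 − rB₀/P)/ln(1+r)⌉ = ⌈4.823⌉ = 5 payments; the last is €2,523.18.
Total paid = 4·€3,063.00 + €2,523.18 = €14,775.18.
Total interest = total paid − principal = €14,775.18 − €14,165.00 = €610.18.

€610.18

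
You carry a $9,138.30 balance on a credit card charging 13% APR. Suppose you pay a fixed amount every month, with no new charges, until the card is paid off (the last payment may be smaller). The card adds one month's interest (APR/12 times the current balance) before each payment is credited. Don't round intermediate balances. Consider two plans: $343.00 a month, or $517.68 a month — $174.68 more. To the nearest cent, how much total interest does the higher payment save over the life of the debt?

Monthly rate r = 13%/12 = 1.08333% = 0.0108333.
At $343.00/mo: n = ⌈−ln(1 − rB₀/P)/ln(1+r)⌉ = 32 payments (last $208.24); total interest = total paid − $9,138.30 = $1,702.94.
At $517.68/mo: 20 payments (last $361.87); total interest $1,059.49.
Interest saved = $1,702.94 − $1,059.49 = $643.45.

$643.45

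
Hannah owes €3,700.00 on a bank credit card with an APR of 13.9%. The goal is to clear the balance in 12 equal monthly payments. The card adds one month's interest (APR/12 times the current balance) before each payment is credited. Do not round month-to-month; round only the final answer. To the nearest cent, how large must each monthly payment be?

€332.04

Monthly rate r = 13.9%/12 = 1.15833% = 0.0115833.
Level-payment amortization: P = B₀·r / (1 − (1+r)^(−n)) = 3700.00·0.0115833 / (1 − 1.01158^(−12)).
Denominator 1 − (1+r)^(−12) = 0.129076487.
P = 42.8583 / 0.129076487 ≈ 332.04.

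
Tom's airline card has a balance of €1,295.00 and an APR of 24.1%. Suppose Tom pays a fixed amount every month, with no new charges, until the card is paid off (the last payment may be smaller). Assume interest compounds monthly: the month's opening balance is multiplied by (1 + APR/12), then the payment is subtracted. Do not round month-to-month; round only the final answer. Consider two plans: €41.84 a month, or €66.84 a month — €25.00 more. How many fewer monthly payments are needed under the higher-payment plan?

Monthly rate r = 24.1%/12 = 2.00833% = 0.0200833.
At €41.84/mo: n = ⌈−ln(1 − rB₀/P)/ln(1+r)⌉ = 49 payments (last €36.59); total interest = total paid − €1,295.00 = €749.91.
At €66.84/mo: 25 payments (last €52.58); total interest €361.74.
Payments saved = 49 − 25 = 24.

24 fewer payments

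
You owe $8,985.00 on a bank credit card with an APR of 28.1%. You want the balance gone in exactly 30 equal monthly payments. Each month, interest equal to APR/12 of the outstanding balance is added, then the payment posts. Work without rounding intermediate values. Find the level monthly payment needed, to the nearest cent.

Monthly rate r = 28.1%/12 = 2.34167% = 0.0234167.
Level-payment amortization: P = B₀·r / (1 − (1+r)^(−n)) = 8985.00·0.0234167 / (1 − 1.02342^(−30)).
Denominator 1 − (1+r)^(−30) = 0.500626559.
P = 210.399 / 0.500626559 ≈ 420.27.

$420.27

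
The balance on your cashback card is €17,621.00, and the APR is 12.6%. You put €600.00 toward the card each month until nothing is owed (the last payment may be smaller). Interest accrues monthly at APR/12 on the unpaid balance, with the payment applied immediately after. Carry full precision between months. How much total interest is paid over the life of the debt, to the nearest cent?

€3,558.68

Monthly rate r = 12.6%/12 = 1.05% = 0.0105.
Payoff takes n = ⌈−ln(1 − rB₀/P)/ln(1+r)⌉ = ⌈35.298⌉ = 36 payments; the last is €179.68.
Total paid = 35·€600.00 + €179.68 = €21,179.68.
Total interest = total paid − principal = €21,179.68 − €17,621.00 = €3,558.68.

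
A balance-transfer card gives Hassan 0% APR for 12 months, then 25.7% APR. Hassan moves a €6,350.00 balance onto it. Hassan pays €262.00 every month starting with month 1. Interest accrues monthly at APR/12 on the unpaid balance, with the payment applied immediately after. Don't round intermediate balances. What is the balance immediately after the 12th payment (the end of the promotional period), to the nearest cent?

Promo months 1–12 at r₀ = 0%/12 = 0; months 13+ at r₁ = 25.7%/12 = 0.0214167.
After month 12 (no interest yet): B = €6,350.00 − 12·€262.00 = €3,206.00.

€3,206.00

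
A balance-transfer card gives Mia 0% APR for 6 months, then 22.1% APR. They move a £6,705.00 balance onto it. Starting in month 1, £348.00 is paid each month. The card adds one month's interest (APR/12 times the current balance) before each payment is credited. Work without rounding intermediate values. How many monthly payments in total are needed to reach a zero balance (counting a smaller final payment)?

Promo months 1–6 at r₀ = 0%/12 = 0; months 7+ at r₁ = 22.1%/12 = 0.0184167.
After month 6 (no interest yet): B = £6,705.00 − 6·£348.00 = £4,617.00.
Then at r₁ with £348.00/mo: n₂ = −ln(1 − r₁·B/P)/ln(1+r₁) ≈ 15.35 → 16 more payments.

22 payments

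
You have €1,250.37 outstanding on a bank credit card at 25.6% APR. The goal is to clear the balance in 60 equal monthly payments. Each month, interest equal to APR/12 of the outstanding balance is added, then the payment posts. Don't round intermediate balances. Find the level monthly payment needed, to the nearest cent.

Monthly rate r = 25.6%/12 = 2.13333% = 0.0213333.
Level-payment amortization: P = B₀·r / (1 − (1+r)^(−n)) = 1250.37·0.0213333 / (1 − 1.02133^(−60)).
Denominator 1 − (1+r)^(−60) = 0.718194396.
P = 26.6746 / 0.718194396 ≈ 37.14.

€37.14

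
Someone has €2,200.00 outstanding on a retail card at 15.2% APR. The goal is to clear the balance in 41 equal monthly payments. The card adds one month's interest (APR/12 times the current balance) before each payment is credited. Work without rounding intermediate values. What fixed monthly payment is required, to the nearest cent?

Monthly rate r = 15.2%/12 = 1.26667% = 0.0126667.
Level-payment amortization: P = B₀·r / (1 − (1+r)^(−n)) = 2200.00·0.0126667 / (1 − 1.01267^(−41)).
Denominator 1 − (1+r)^(−41) = 0.403139425.
P = 27.8667 / 0.403139425 ≈ 69.12.

€69.12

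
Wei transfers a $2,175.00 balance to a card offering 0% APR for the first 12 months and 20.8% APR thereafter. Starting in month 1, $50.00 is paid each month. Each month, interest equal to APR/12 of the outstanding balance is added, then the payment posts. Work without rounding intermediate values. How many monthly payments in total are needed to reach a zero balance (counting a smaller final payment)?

58 payments

Promo months 1–12 at r₀ = 0%/12 = 0; months 13+ at r₁ = 20.8%/12 = 0.0173333.
After month 12 (no interest yet): B = $2,175.00 − 12·$50.00 = $1,575.00.
Then at r₁ with $50.00/mo: n₂ = −ln(1 − r₁·B/P)/ln(1+r₁) ≈ 45.95 → 46 more payments.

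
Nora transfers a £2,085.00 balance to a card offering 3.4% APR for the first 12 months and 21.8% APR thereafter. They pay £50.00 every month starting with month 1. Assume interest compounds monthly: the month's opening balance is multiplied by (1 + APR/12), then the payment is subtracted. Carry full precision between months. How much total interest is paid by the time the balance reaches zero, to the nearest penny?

Promo months 1–12 at r₀ = 3.4%/12 = 0.00283333; months 13+ at r₁ = 21.8%/12 = 0.0181667.
After month 12: iterate B ← B·(1+r₀) − £50.00 for 12 months → £1,547.57.
Then at r₁ with £50.00/mo: n₂ = −ln(1 − r₁·B/P)/ln(1+r₁) ≈ 45.89 → 46 more payments.
Total paid = 57·£50.00 + £44.53 = £2,894.53; interest = £2,894.53 − £2,085.00 = £809.53.

£809.53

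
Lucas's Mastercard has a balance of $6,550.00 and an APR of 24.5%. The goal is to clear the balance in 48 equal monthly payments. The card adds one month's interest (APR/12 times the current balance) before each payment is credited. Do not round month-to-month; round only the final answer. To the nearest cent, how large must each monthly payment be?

Monthly rate r = 24.5%/12 = 2.04167% = 0.0204167.
Level-payment amortization: P = B₀·r / (1 − (1+r)^(−n)) = 6550.00·0.0204167 / (1 − 1.02042^(−48)).
Denominator 1 − (1+r)^(−48) = 0.62096622.
P = 133.729 / 0.62096622 ≈ 215.36.

$215.36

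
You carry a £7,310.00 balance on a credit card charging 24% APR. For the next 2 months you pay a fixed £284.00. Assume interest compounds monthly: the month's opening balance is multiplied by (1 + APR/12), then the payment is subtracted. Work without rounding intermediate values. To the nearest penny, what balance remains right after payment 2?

£7,031.64

Monthly rate r = 24%/12 = 2% = 0.02.
Each month: B ← B·(1+r) − £284.00.
Month 1: interest £146.20; balance after payment £7,172.20.
Month 2: interest £143.44; balance after payment £7,031.64.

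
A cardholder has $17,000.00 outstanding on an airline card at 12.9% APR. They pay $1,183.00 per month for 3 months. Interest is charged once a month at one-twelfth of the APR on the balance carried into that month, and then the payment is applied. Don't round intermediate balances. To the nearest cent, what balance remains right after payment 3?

$13,966.88

Monthly rate r = 12.9%/12 = 1.075% = 0.01075.
Each month: B ← B·(1+r) − $1,183.00.
Month 1: interest $182.75; balance after payment $15,999.75.
Month 2: interest $172.00; balance after payment $14,988.75.
Month 3: interest $161.13; balance after payment $13,966.88.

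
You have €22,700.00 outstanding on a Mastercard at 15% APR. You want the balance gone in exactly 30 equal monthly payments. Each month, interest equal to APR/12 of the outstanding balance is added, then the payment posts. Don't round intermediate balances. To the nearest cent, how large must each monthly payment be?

Monthly rate r = 15%/12 = 1.25% = 0.0125.
Level-payment amortization: P = B₀·r / (1 − (1+r)^(−n)) = 22700.00·0.0125 / (1 − 1.0125^(−30)).
Denominator 1 − (1+r)^(−30) = 0.311111328.
P = 283.75 / 0.311111328 ≈ 912.05.

€912.05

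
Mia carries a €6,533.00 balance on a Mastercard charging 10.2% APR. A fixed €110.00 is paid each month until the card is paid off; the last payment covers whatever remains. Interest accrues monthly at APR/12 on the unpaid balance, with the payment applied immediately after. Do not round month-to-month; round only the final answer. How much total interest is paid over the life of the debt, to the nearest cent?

Monthly rate r = 10.2%/12 = 0.85% = 0.0085.
Payoff takes n = ⌈−ln(1 − rB₀/P)/ln(1+r)⌉ = ⌈83.038⌉ = 84 payments; the last is €4.19.
Total paid = 83·€110.00 + €4.19 = €9,134.19.
Total interest = total paid − principal = €9,134.19 − €6,533.00 = €2,601.19.

€2,601.19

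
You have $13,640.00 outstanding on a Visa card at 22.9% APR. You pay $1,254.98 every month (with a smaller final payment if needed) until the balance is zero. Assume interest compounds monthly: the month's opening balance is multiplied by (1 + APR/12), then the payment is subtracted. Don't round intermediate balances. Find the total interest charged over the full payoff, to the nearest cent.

$1,794.55

Monthly rate r = 22.9%/12 = 1.90833% = 0.0190833.
Payoff takes n = ⌈−ln(1 − rB₀/P)/ln(1+r)⌉ = ⌈12.297⌉ = 13 payments; the last is $374.79.
Total paid = 12·$1,254.98 + $374.79 = $15,434.55.
Total interest = total paid − principal = $15,434.55 − $13,640.00 = $1,794.55.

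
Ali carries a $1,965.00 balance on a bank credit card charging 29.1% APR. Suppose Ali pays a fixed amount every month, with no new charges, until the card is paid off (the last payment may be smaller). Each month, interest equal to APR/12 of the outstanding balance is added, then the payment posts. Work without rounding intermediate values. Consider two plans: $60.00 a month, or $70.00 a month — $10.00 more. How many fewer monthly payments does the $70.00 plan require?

18 fewer payments

Monthly rate r = 29.1%/12 = 2.425% = 0.02425.
At $60.00/mo: n = ⌈−ln(1 − rB₀/P)/ln(1+r)⌉ = 66 payments (last $58.48); total interest = total paid − $1,965.00 = $1,993.48.
At $70.00/mo: 48 payments (last $45.69); total interest $1,370.69.
Payments saved = 66 − 48 = 18.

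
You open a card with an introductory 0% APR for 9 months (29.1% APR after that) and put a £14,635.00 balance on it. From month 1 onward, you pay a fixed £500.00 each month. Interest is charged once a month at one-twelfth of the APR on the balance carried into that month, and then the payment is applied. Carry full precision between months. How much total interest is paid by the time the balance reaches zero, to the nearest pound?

£3,981

Promo months 1–9 at r₀ = 0%/12 = 0; months 10+ at r₁ = 29.1%/12 = 0.02425.
After month 9 (no interest yet): B = £14,635.00 − 9·£500.00 = £10,135.00.
Then at r₁ with £500.00/mo: n₂ = −ln(1 − r₁·B/P)/ln(1+r₁) ≈ 28.23 → 29 more payments.
Total paid = 37·£500.00 + £115.53 = £18,615.53; interest = £18,615.53 − £14,635.00 = £3,980.53.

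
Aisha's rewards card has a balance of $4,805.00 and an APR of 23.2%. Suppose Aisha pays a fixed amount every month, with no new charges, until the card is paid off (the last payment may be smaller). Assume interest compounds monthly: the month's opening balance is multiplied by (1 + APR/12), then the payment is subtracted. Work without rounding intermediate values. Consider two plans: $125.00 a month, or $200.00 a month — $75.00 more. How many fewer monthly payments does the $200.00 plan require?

38 fewer payments

Monthly rate r = 23.2%/12 = 1.93333% = 0.0193333.
At $125.00/mo: n = ⌈−ln(1 − rB₀/P)/ln(1+r)⌉ = 71 payments (last $123.63); total interest = total paid − $4,805.00 = $4,068.63.
At $200.00/mo: 33 payments (last $123.29); total interest $1,718.29.
Payments saved = 71 − 33 = 38.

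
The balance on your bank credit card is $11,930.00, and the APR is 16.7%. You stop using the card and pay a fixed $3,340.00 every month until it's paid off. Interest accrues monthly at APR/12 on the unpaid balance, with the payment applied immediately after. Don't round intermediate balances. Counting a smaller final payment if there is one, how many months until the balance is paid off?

4 months

Monthly rate r = 16.7%/12 = 1.39167% = 0.0139167.
Recurrence: B ← B·(1+r) − $3,340.00.
Month 1: interest $166.03; balance after payment $8,756.03.
Month 2: interest $121.85; balance after payment $5,537.88.
Month 3: interest $77.07; balance after payment $2,274.95.
Month 4: interest $31.66; balance after payment $0.00.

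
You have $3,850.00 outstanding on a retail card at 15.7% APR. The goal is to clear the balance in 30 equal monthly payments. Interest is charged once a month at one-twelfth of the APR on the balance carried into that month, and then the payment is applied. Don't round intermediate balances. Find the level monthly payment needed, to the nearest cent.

$155.99

Monthly rate r = 15.7%/12 = 1.30833% = 0.0130833.
Level-payment amortization: P = B₀·r / (1 − (1+r)^(−n)) = 3850.00·0.0130833 / (1 − 1.01308^(−30)).
Denominator 1 − (1+r)^(−30) = 0.322912369.
P = 50.3708 / 0.322912369 ≈ 155.99.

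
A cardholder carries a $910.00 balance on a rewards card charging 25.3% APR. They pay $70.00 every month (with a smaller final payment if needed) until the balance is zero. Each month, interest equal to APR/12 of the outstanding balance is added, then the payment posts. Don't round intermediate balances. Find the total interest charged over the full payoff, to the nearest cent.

$164.85

Monthly rate r = 25.3%/12 = 2.10833% = 0.0210833.
Payoff takes n = ⌈−ln(1 − rB₀/P)/ln(1+r)⌉ = ⌈15.353⌉ = 16 payments; the last is $24.85.
Total paid = 15·$70.00 + $24.85 = $1,074.85.
Total interest = total paid − principal = $1,074.85 − $910.00 = $164.85.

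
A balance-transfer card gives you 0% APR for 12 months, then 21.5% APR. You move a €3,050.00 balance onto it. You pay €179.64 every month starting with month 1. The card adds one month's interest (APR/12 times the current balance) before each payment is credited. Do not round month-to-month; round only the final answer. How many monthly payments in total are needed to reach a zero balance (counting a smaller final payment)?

18 months

Promo months 1–12 at r₀ = 0%/12 = 0; months 13+ at r₁ = 21.5%/12 = 0.0179167.
After month 12 (no interest yet): B = €3,050.00 − 12·€179.64 = €894.32.
Then at r₁ with €179.64/mo: n₂ = −ln(1 − r₁·B/P)/ln(1+r₁) ≈ 5.26 → 6 more payments.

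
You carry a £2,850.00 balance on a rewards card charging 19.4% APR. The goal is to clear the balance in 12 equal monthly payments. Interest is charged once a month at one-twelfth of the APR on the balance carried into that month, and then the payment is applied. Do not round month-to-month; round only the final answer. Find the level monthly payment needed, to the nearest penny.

£263.19

Monthly rate r = 19.4%/12 = 1.61667% = 0.0161667.
Level-payment amortization: P = B₀·r / (1 − (1+r)^(−n)) = 2850.00·0.0161667 / (1 − 1.01617^(−12)).
Denominator 1 − (1+r)^(−12) = 0.175063225.
P = 46.075 / 0.175063225 ≈ 263.19.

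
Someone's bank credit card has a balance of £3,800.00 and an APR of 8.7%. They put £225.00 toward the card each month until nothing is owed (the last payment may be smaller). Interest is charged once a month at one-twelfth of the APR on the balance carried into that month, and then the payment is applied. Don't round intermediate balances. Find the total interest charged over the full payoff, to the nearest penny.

£268.31

Monthly rate r = 8.7%/12 = 0.725% = 0.00725.
Payoff takes n = ⌈−ln(1 − rB₀/P)/ln(1+r)⌉ = ⌈18.081⌉ = 19 payments; the last is £18.31.
Total paid = 18·£225.00 + £18.31 = £4,068.31.
Total interest = total paid − principal = £4,068.31 − £3,800.00 = £268.31.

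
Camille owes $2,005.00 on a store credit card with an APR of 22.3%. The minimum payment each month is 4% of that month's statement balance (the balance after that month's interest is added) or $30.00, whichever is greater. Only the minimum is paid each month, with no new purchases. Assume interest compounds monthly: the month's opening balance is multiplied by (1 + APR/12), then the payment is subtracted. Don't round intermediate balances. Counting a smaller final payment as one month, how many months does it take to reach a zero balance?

Monthly rate r = 22.3%/12 = 1.85833% = 0.0185833.
While 4% of the post-interest balance exceeds $30.00, each month B ← (B·(1+r))·(1 − 0.04), i.e. B shrinks by the factor (1+r)·0.96 = 0.97784.
This holds for months 1–45. Entering month 46 the balance is $731.42; 4% of the post-interest balance is now below $30.00, so the flat $30.00 minimum applies from here.
From month 46 a fixed $30.00 at rate r clears $731.42 in 33 more payments. Total: 45 + 33 = 78 months.

78 months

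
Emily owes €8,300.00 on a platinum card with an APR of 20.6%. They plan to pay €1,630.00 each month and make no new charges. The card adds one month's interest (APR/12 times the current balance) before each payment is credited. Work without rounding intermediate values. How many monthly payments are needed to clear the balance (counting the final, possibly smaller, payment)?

6 months

Monthly rate r = 20.6%/12 = 1.71667% = 0.0171667.
Recurrence: B ← B·(1+r) − €1,630.00.
Month 1: interest €142.48; balance after payment €6,812.48.
Month 2: interest €116.95; balance after payment €5,299.43.
Month 3: interest €90.97; balance after payment €3,760.40.
Month 4: interest €64.55; balance after payment €2,194.96.
Month 5: interest €37.68; balance after payment €602.64.
Month 6: interest €10.35; balance after payment €0.00.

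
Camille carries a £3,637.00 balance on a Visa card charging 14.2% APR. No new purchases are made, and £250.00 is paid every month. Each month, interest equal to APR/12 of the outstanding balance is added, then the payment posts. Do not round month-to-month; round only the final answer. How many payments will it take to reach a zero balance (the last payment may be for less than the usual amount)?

17 months

Monthly rate r = 14.2%/12 = 1.18333% = 0.0118333.
Recurrence: B ← B·(1+r) − £250.00.
Month 1: interest £43.04; balance after payment £3,430.04.
Month 2: interest £40.59; balance after payment £3,220.63.
Closed form: n = −ln(1 − rB₀/P)/ln(1+r) = −ln(0.82785)/ln(1.01183) ≈ 16.060, so the balance reaches zero during payment 17.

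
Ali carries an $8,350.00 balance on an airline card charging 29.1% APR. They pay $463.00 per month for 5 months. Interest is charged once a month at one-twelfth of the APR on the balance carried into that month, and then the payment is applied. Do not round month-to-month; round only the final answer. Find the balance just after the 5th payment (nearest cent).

$6,982.71

Monthly rate r = 29.1%/12 = 2.425% = 0.02425.
Each month: B ← B·(1+r) − $463.00.
Month 1: interest $202.49; balance after payment $8,089.49.
Month 2: interest $196.17; balance after payment $7,822.66.
Month 3: interest $189.70; balance after payment $7,549.36.
Month 4: interest $183.07; balance after payment $7,269.43.
Month 5: interest $176.28; balance after payment $6,982.71.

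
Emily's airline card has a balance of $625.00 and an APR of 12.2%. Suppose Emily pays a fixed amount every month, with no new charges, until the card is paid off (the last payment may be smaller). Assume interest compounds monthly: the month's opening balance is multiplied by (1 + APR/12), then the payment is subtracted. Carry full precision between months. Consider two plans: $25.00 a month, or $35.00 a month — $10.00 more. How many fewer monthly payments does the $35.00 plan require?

Monthly rate r = 12.2%/12 = 1.01667% = 0.0101667.
At $25.00/mo: n = ⌈−ln(1 − rB₀/P)/ln(1+r)⌉ = 29 payments (last $24.77); total interest = total paid − $625.00 = $99.77.
At $35.00/mo: 20 payments (last $28.22); total interest $68.22.
Payments saved = 29 − 20 = 9.

9 fewer payments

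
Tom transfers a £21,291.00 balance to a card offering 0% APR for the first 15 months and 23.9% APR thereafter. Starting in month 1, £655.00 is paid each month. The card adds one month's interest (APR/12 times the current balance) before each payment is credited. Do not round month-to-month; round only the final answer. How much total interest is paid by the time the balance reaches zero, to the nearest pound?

Promo months 1–15 at r₀ = 0%/12 = 0; months 16+ at r₁ = 23.9%/12 = 0.0199167.
After month 15 (no interest yet): B = £21,291.00 − 15·£655.00 = £11,466.00.
Then at r₁ with £655.00/mo: n₂ = −ln(1 − r₁·B/P)/ln(1+r₁) ≈ 21.74 → 22 more payments.
Total paid = 36·£655.00 + £485.03 = £24,065.03; interest = £24,065.03 − £21,291.00 = £2,774.03.

£2,774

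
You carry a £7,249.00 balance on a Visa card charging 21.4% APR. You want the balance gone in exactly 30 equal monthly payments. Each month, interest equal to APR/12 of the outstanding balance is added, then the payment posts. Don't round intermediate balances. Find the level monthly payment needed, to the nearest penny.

£314.10

Monthly rate r = 21.4%/12 = 1.78333% = 0.0178333.
Level-payment amortization: P = B₀·r / (1 − (1+r)^(−n)) = 7249.00·0.0178333 / (1 − 1.01783^(−30)).
Denominator 1 − (1+r)^(−30) = 0.411563083.
P = 129.274 / 0.411563083 ≈ 314.10.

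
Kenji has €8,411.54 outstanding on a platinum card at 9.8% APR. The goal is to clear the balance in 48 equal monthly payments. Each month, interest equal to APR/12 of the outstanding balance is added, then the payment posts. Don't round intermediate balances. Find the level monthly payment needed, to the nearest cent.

€212.53

Monthly rate r = 9.8%/12 = 0.816667% = 0.00816667.
Level-payment amortization: P = B₀·r / (1 − (1+r)^(−n)) = 8411.54·0.00816667 / (1 − 1.00817^(−48)).
Denominator 1 − (1+r)^(−48) = 0.323219305.
P = 68.6942 / 0.323219305 ≈ 212.53.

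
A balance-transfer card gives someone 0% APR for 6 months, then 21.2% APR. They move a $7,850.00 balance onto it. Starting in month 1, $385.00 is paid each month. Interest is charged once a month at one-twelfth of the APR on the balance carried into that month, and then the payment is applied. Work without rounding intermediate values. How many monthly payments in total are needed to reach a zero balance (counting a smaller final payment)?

Promo months 1–6 at r₀ = 0%/12 = 0; months 7+ at r₁ = 21.2%/12 = 0.0176667.
After month 6 (no interest yet): B = $7,850.00 − 6·$385.00 = $5,540.00.
Then at r₁ with $385.00/mo: n₂ = −ln(1 − r₁·B/P)/ln(1+r₁) ≈ 16.75 → 17 more payments.

23 months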